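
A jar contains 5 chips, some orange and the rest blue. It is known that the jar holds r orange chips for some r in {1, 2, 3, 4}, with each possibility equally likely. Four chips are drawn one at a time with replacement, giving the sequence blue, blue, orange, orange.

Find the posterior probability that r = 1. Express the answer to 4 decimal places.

Compute the likelihood of the observed sequence for each case: P(data | r = 1) = (4/5)(4/5)(1/5)(1/5) = 16/625; P(data | r = 2) = (3/5)(3/5)(2/5)(2/5) = 36/625; P(data | r = 3) = (2/5)(2/5)(3/5)(3/5) = 36/625; P(data | r = 4) = (1/5)(1/5)(4/5)(4/5) = 16/625.
Weighting by the prior gives 1/4 · 16/625 = 4/625, 1/4 · 36/625 = 9/625, 1/4 · 36/625 = 9/625, 1/4 · 16/625 = 4/625; with total 26/625.
Therefore the posterior P(r = 1 | data) = (4/625) / (26/625) = 2/13.

0.1538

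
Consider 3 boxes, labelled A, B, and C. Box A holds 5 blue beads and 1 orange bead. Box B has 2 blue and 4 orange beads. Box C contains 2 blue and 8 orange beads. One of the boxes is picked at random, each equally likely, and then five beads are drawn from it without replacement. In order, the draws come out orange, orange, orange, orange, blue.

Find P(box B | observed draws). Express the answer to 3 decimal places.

0.375

The likelihood of the observed sequence under each hypothesis: P(data | box A) = (1/6)(0/5) = 0; P(data | box B) = (4/6)(3/5)(2/4)(1/3)(2/2) = 1/15; P(data | box C) = (8/10)(7/9)(6/8)(5/7)(2/6) = 1/9.
Multiplying each by its prior: 1/3 · 0 = 0, 1/3 · 1/15 = 1/45, 1/3 · 1/9 = 1/27; summing to 8/135.
Therefore the posterior P(box B | data) = (1/45) / (8/135) = 3/8.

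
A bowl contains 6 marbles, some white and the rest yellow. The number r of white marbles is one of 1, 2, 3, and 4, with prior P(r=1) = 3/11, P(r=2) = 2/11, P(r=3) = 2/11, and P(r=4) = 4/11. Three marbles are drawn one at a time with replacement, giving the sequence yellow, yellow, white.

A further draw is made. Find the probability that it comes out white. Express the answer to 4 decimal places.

The likelihood of the observed sequence under each hypothesis: P(data | r = 1) = (5/6)(5/6)(1/6) = 0.11574; P(data | r = 2) = (4/6)(4/6)(2/6) = 0.14815; P(data | r = 3) = (3/6)(3/6)(3/6) = 0.125; P(data | r = 4) = (2/6)(2/6)(4/6) = 0.074074.
The prior-weighted likelihoods are 3/11 · 0.11574 = 0.031566, 2/11 · 0.14815 = 0.026936, 2/11 · 0.125 = 0.022727, 4/11 · 0.074074 = 0.026936; these sum to 0.10816.
The posterior is then P(r = 1 | data) = 0.29183, P(r = 2 | data) = 0.24903, P(r = 3 | data) = 0.21012, P(r = 4 | data) = 0.24903.
The predictive probability is P(white next | data) = (1/6)(0.29183) + (1/3)(0.24903) + (1/2)(0.21012) + (2/3)(0.24903) = 0.40272.

0.4027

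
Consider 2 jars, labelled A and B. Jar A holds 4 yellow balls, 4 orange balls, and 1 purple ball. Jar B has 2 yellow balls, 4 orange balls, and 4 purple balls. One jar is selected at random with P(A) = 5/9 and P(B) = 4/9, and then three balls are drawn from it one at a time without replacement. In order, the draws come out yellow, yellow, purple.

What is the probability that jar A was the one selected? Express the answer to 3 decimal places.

0.728

The likelihood of the observed sequence under each hypothesis: P(data | jar A) = (4/9)(3/8)(1/7) = 0.02381; P(data | jar B) = (2/10)(1/9)(4/8) = 0.011111.
Multiplying each by its prior: 5/9 · 0.02381 = 0.013228, 4/9 · 0.011111 = 0.0049383; with total 0.018166.
Hence P(jar A | data) = (0.013228) / (0.018166) = 0.72816.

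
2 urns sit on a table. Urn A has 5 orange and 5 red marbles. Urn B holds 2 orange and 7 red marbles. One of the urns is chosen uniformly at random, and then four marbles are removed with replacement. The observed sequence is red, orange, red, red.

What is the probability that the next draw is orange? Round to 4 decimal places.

0.3261

Compute the likelihood of the observed sequence for each case: P(data | urn A) = (5/10)(5/10)(5/10)(5/10) = 0.0625; P(data | urn B) = (7/9)(2/9)(7/9)(7/9) = 0.10456.
Multiplying each by its prior: 1/2 · 0.0625 = 0.03125, 1/2 · 0.10456 = 0.052279; these sum to 0.083529.
Dividing through by the total gives posterior P(urn A | data) = 0.37412, P(urn B | data) = 0.62588.
So P(orange next | data) = Σ P(orange next | H) P(H | data) = (1/2)(0.37412) + (2/9)(0.62588) = 0.32615.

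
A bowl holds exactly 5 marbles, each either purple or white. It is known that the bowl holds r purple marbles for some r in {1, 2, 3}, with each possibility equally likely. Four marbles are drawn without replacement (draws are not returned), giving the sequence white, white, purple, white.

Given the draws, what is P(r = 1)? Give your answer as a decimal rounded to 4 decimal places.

Compute the likelihood of the observed sequence for each case: P(data | r = 1) = (4/5)(3/4)(1/3)(2/2) = 1/5; P(data | r = 2) = (3/5)(2/4)(2/3)(1/2) = 1/10; P(data | r = 3) = (2/5)(1/4)(3/3)(0/2) = 0.
Weighting by the prior gives 1/3 · 1/5 = 1/15, 1/3 · 1/10 = 1/30, 1/3 · 0 = 0; with total 1/10.
Therefore the posterior P(r = 1 | data) = (1/15) / (1/10) = 2/3.

0.6667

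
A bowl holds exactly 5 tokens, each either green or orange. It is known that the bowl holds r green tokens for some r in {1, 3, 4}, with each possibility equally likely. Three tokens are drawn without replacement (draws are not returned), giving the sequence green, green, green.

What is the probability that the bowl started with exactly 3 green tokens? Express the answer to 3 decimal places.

0.200

For each hypothesis, P(data | H) works out to: P(data | r = 1) = (1/5)(0/4) = 0; P(data | r = 3) = (3/5)(2/4)(1/3) = 1/10; P(data | r = 4) = (4/5)(3/4)(2/3) = 2/5.
Weighting by the prior gives 1/3 · 0 = 0, 1/3 · 1/10 = 1/30, 1/3 · 2/5 = 2/15; summing to 1/6.
So P(r = 3 | data) = (1/30) / (1/6) = 1/5.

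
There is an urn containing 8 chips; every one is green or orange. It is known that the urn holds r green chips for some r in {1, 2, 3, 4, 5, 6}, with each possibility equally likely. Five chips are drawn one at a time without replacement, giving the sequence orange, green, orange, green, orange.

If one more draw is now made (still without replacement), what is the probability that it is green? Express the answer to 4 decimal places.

Under each hypothesis, the probability of the observed sequence is: P(data | r = 1) = (7/8)(1/7)(6/6)(0/5) = 0; P(data | r = 2) = (6/8)(2/7)(5/6)(1/5)(4/4) = 1/28; P(data | r = 3) = (5/8)(3/7)(4/6)(2/5)(3/4) = 3/56; P(data | r = 4) = (4/8)(4/7)(3/6)(3/5)(2/4) = 3/70; P(data | r = 5) = (3/8)(5/7)(2/6)(4/5)(1/4) = 1/56; P(data | r = 6) = (2/8)(6/7)(1/6)(5/5)(0/4) = 0.
The prior-weighted likelihoods are 1/6 · 0 = 0, 1/6 · 1/28 = 1/168, 1/6 · 3/56 = 1/112, 1/6 · 3/70 = 1/140, 1/6 · 1/56 = 1/336, 1/6 · 0 = 0; these sum to 1/40.
Dividing through by the total gives posterior P(r = 1 | data) = 0, P(r = 2 | data) = 5/21, P(r = 3 | data) = 5/14, P(r = 4 | data) = 2/7, P(r = 5 | data) = 5/42, P(r = 6 | data) = 0.
The predictive probability is P(green next | data) = (0)(5/21) + (1/3)(5/14) + (2/3)(2/7) + (1)(5/42) = 3/7.

0.4286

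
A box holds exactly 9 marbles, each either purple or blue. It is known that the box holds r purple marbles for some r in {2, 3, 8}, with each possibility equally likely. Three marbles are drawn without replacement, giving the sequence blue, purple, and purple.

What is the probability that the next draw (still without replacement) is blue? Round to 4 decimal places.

0.4151

Compute the likelihood of the observed sequence for each case: P(data | r = 2) = (7/9)(2/8)(1/7) = 1/36; P(data | r = 3) = (6/9)(3/8)(2/7) = 1/14; P(data | r = 8) = (1/9)(8/8)(7/7) = 1/9.
The prior-weighted likelihoods are 1/3 · 1/36 = 1/108, 1/3 · 1/14 = 1/42, 1/3 · 1/9 = 1/27; these sum to 53/756.
Dividing through by the total gives posterior P(r = 2 | data) = 7/53, P(r = 3 | data) = 18/53, P(r = 8 | data) = 28/53.
The predictive probability is P(blue next | data) = (1)(7/53) + (5/6)(18/53) + (0)(28/53) = 22/53.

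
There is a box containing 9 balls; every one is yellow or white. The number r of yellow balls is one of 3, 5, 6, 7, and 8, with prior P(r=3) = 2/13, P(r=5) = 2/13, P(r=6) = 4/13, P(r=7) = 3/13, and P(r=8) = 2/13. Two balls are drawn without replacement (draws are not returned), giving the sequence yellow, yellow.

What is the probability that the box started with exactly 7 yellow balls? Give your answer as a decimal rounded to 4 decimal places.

0.3073

Compute the likelihood of the observed sequence for each case: P(data | r = 3) = (3/9)(2/8) = 1/12; P(data | r = 5) = (5/9)(4/8) = 5/18; P(data | r = 6) = (6/9)(5/8) = 5/12; P(data | r = 7) = (7/9)(6/8) = 7/12; P(data | r = 8) = (8/9)(7/8) = 7/9.
Multiplying each by its prior: 2/13 · 1/12 = 1/78, 2/13 · 5/18 = 5/117, 4/13 · 5/12 = 5/39, 3/13 · 7/12 = 7/52, 2/13 · 7/9 = 14/117; these sum to 205/468.
Therefore the posterior P(r = 7 | data) = (7/52) / (205/468) = 63/205.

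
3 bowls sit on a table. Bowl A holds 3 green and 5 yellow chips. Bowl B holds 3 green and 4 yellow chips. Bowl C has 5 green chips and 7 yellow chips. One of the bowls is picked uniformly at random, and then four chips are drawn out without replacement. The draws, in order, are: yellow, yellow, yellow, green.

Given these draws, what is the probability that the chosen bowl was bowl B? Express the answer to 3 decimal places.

For each hypothesis, P(data | H) works out to: P(data | bowl A) = (5/8)(4/7)(3/6)(3/5) = 0.10714; P(data | bowl B) = (4/7)(3/6)(2/5)(3/4) = 0.085714; P(data | bowl C) = (7/12)(6/11)(5/10)(5/9) = 0.088384.
The prior-weighted likelihoods are 1/3 · 0.10714 = 0.035714, 1/3 · 0.085714 = 0.028571, 1/3 · 0.088384 = 0.029461; summing to 0.093747.
By Bayes' rule, P(bowl B | data) = (0.028571) / (0.093747) = 0.30477.

0.305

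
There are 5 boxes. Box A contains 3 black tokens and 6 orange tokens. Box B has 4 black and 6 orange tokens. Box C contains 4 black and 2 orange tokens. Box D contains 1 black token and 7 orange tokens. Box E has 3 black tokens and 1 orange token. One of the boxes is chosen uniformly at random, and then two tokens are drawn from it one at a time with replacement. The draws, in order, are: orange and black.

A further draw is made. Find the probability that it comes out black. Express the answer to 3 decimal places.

0.482

For each hypothesis, P(data | H) works out to: P(data | box A) = (6/9)(3/9) = 0.22222; P(data | box B) = (6/10)(4/10) = 0.24; P(data | box C) = (2/6)(4/6) = 0.22222; P(data | box D) = (7/8)(1/8) = 0.10938; P(data | box E) = (1/4)(3/4) = 0.1875.
Weighting by the prior gives 1/5 · 0.22222 = 0.044444, 1/5 · 0.24 = 0.048, 1/5 · 0.22222 = 0.044444, 1/5 · 0.10938 = 0.021875, 1/5 · 0.1875 = 0.0375; with total 0.19626.
Dividing through by the total gives posterior P(box A | data) = 0.22645, P(box B | data) = 0.24457, P(box C | data) = 0.22645, P(box D | data) = 0.11146, P(box E | data) = 0.19107.
So P(black next | data) = Σ P(black next | H) P(H | data) = (1/3)(0.22645) + (2/5)(0.24457) + (2/3)(0.22645) + (1/8)(0.11146) + (3/4)(0.19107) = 0.48151.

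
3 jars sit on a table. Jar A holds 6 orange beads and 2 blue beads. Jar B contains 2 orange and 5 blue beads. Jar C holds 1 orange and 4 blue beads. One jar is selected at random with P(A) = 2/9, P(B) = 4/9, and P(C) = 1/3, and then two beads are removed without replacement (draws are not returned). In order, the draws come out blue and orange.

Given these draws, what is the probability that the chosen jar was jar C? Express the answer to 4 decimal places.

For each hypothesis, P(data | H) works out to: P(data | jar A) = (2/8)(6/7) = 3/14; P(data | jar B) = (5/7)(2/6) = 5/21; P(data | jar C) = (4/5)(1/4) = 1/5.
Multiplying each by its prior: 2/9 · 3/14 = 1/21, 4/9 · 5/21 = 20/189, 1/3 · 1/5 = 1/15; with total 208/945.
Hence P(jar C | data) = (1/15) / (208/945) = 63/208.

0.3029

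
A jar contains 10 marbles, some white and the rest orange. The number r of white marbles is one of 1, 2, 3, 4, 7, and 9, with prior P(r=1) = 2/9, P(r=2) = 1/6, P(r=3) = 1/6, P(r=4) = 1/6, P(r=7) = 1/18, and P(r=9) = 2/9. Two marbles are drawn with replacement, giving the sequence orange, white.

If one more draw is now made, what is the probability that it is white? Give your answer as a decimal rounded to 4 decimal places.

For each hypothesis, P(data | H) works out to: P(data | r = 1) = (9/10)(1/10) = 9/100; P(data | r = 2) = (8/10)(2/10) = 4/25; P(data | r = 3) = (7/10)(3/10) = 21/100; P(data | r = 4) = (6/10)(4/10) = 6/25; P(data | r = 7) = (3/10)(7/10) = 21/100; P(data | r = 9) = (1/10)(9/10) = 9/100.
Multiplying each by its prior: 2/9 · 9/100 = 1/50, 1/6 · 4/25 = 2/75, 1/6 · 21/100 = 7/200, 1/6 · 6/25 = 1/25, 1/18 · 21/100 = 7/600, 2/9 · 9/100 = 1/50; summing to 23/150.
The posterior is then P(r = 1 | data) = 3/23, P(r = 2 | data) = 4/23, P(r = 3 | data) = 21/92, P(r = 4 | data) = 6/23, P(r = 7 | data) = 7/92, P(r = 9 | data) = 3/23.
So P(white next | data) = Σ P(white next | H) P(H | data) = (1/10)(3/23) + (1/5)(4/23) + (3/10)(21/92) + (2/5)(6/23) + (7/10)(7/92) + (9/10)(3/23) = 9/23.

0.3913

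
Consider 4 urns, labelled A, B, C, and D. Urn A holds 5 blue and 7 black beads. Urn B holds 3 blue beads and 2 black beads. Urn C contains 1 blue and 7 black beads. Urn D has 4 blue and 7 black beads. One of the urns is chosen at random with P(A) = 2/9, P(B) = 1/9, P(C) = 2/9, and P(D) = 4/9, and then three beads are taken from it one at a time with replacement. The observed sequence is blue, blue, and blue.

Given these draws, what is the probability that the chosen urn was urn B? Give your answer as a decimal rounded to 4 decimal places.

0.3878

For each hypothesis, P(data | H) works out to: P(data | urn A) = (5/12)(5/12)(5/12) = 0.072338; P(data | urn B) = (3/5)(3/5)(3/5) = 0.216; P(data | urn C) = (1/8)(1/8)(1/8) = 0.0019531; P(data | urn D) = (4/11)(4/11)(4/11) = 0.048084.
The prior-weighted likelihoods are 2/9 · 0.072338 = 0.016075, 1/9 · 0.216 = 0.024, 2/9 · 0.0019531 = 0.00043403, 4/9 · 0.048084 = 0.021371; these sum to 0.06188.
Hence P(urn B | data) = (0.024) / (0.06188) = 0.38785.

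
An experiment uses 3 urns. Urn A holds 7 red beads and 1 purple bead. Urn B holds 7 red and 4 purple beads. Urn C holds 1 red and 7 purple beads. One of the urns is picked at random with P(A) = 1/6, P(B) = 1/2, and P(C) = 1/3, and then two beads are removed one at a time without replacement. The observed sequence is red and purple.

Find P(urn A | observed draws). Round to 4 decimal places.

Compute the likelihood of the observed sequence for each case: P(data | urn A) = (7/8)(1/7) = 1/8; P(data | urn B) = (7/11)(4/10) = 14/55; P(data | urn C) = (1/8)(7/7) = 1/8.
Weighting by the prior gives 1/6 · 1/8 = 1/48, 1/2 · 14/55 = 7/55, 1/3 · 1/8 = 1/24; summing to 167/880.
By Bayes' rule, P(urn A | data) = (1/48) / (167/880) = 55/501.

0.1098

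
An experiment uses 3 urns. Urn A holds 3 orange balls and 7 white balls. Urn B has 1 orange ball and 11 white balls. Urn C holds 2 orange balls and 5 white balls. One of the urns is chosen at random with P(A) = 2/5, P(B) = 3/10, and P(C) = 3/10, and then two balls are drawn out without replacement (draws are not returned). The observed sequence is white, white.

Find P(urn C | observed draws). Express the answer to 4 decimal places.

0.2465

Under each hypothesis, the probability of the observed sequence is: P(data | urn A) = (7/10)(6/9) = 0.46667; P(data | urn B) = (11/12)(10/11) = 0.83333; P(data | urn C) = (5/7)(4/6) = 0.47619.
The prior-weighted likelihoods are 2/5 · 0.46667 = 0.18667, 3/10 · 0.83333 = 0.25, 3/10 · 0.47619 = 0.14286; summing to 0.57952.
By Bayes' rule, P(urn C | data) = (0.14286) / (0.57952) = 0.24651.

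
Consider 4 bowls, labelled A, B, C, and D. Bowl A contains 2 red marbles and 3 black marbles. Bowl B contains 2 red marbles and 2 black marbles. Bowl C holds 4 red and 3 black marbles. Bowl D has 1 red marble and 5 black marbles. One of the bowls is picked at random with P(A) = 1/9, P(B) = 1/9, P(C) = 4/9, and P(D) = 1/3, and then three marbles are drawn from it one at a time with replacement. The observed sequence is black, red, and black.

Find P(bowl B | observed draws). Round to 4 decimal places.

0.1207

Compute the likelihood of the observed sequence for each case: P(data | bowl A) = (3/5)(2/5)(3/5) = 0.144; P(data | bowl B) = (2/4)(2/4)(2/4) = 0.125; P(data | bowl C) = (3/7)(4/7)(3/7) = 0.10496; P(data | bowl D) = (5/6)(1/6)(5/6) = 0.11574.
Multiplying each by its prior: 1/9 · 0.144 = 0.016, 1/9 · 0.125 = 0.013889, 4/9 · 0.10496 = 0.046647, 1/3 · 0.11574 = 0.03858; these sum to 0.11512.
Therefore the posterior P(bowl B | data) = (0.013889) / (0.11512) = 0.12065.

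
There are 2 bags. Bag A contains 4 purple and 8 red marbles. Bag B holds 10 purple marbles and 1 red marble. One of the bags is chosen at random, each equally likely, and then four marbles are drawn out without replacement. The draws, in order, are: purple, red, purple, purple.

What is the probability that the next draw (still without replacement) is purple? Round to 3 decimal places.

0.868

The likelihood of the observed sequence under each hypothesis: P(data | bag A) = (4/12)(8/11)(3/10)(2/9) = 8/495; P(data | bag B) = (10/11)(1/10)(9/9)(8/8) = 1/11.
The prior-weighted likelihoods are 1/2 · 8/495 = 4/495, 1/2 · 1/11 = 1/22; summing to 53/990.
Dividing through by the total gives posterior P(bag A | data) = 8/53, P(bag B | data) = 45/53.
The predictive probability is P(purple next | data) = (1/8)(8/53) + (1)(45/53) = 46/53.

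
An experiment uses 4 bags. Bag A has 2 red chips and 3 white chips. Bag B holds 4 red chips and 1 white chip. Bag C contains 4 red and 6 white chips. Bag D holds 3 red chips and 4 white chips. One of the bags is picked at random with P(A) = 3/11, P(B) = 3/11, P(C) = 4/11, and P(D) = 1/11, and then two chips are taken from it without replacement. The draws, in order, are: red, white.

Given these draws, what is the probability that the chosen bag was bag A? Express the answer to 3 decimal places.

0.316

For each hypothesis, P(data | H) works out to: P(data | bag A) = (2/5)(3/4) = 0.3; P(data | bag B) = (4/5)(1/4) = 0.2; P(data | bag C) = (4/10)(6/9) = 0.26667; P(data | bag D) = (3/7)(4/6) = 0.28571.
The prior-weighted likelihoods are 3/11 · 0.3 = 0.081818, 3/11 · 0.2 = 0.054545, 4/11 · 0.26667 = 0.09697, 1/11 · 0.28571 = 0.025974; summing to 0.25931.
Therefore the posterior P(bag A | data) = (0.081818) / (0.25931) = 0.31553.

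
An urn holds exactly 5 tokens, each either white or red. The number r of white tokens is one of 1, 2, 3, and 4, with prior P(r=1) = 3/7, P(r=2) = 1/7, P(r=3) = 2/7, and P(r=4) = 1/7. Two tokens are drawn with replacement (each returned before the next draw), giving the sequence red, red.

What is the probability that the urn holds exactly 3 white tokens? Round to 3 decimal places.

0.121

Under each hypothesis, the probability of the observed sequence is: P(data | r = 1) = (4/5)(4/5) = 16/25; P(data | r = 2) = (3/5)(3/5) = 9/25; P(data | r = 3) = (2/5)(2/5) = 4/25; P(data | r = 4) = (1/5)(1/5) = 1/25.
Weighting by the prior gives 3/7 · 16/25 = 48/175, 1/7 · 9/25 = 9/175, 2/7 · 4/25 = 8/175, 1/7 · 1/25 = 1/175; these sum to 66/175.
By Bayes' rule, P(r = 3 | data) = (8/175) / (66/175) = 4/33.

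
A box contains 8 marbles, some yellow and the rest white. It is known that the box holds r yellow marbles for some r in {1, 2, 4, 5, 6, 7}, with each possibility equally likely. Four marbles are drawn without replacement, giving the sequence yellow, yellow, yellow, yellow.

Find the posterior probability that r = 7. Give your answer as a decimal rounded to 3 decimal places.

0.625

For each hypothesis, P(data | H) works out to: P(data | r = 1) = (1/8)(0/7) = 0; P(data | r = 2) = (2/8)(1/7)(0/6) = 0; P(data | r = 4) = (4/8)(3/7)(2/6)(1/5) = 1/70; P(data | r = 5) = (5/8)(4/7)(3/6)(2/5) = 1/14; P(data | r = 6) = (6/8)(5/7)(4/6)(3/5) = 3/14; P(data | r = 7) = (7/8)(6/7)(5/6)(4/5) = 1/2.
Multiplying each by its prior: 1/6 · 0 = 0, 1/6 · 0 = 0, 1/6 · 1/70 = 1/420, 1/6 · 1/14 = 1/84, 1/6 · 3/14 = 1/28, 1/6 · 1/2 = 1/12; these sum to 2/15.
Hence P(r = 7 | data) = (1/12) / (2/15) = 5/8.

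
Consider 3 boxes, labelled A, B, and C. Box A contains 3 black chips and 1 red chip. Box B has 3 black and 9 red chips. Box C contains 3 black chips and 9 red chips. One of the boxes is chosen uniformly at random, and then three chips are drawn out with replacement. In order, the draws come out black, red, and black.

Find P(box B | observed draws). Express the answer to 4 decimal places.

Compute the likelihood of the observed sequence for each case: P(data | box A) = (3/4)(1/4)(3/4) = 9/64; P(data | box B) = (3/12)(9/12)(3/12) = 3/64; P(data | box C) = (3/12)(9/12)(3/12) = 3/64.
Multiplying each by its prior: 1/3 · 9/64 = 3/64, 1/3 · 3/64 = 1/64, 1/3 · 3/64 = 1/64; these sum to 5/64.
Hence P(box B | data) = (1/64) / (5/64) = 1/5.

0.2000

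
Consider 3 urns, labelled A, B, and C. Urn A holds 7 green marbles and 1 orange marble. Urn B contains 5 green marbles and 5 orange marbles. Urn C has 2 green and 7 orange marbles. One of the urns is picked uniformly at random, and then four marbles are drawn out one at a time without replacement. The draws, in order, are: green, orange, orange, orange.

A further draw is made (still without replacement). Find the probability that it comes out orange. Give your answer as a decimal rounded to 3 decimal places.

Under each hypothesis, the probability of the observed sequence is: P(data | urn A) = (7/8)(1/7)(0/6) = 0; P(data | urn B) = (5/10)(5/9)(4/8)(3/7) = 5/84; P(data | urn C) = (2/9)(7/8)(6/7)(5/6) = 5/36.
Multiplying each by its prior: 1/3 · 0 = 0, 1/3 · 5/84 = 5/252, 1/3 · 5/36 = 5/108; summing to 25/378.
The posterior is then P(urn A | data) = 0, P(urn B | data) = 3/10, P(urn C | data) = 7/10.
Averaging over the posterior, P(orange next | data) = (1/3)(3/10) + (4/5)(7/10) = 33/50.

0.660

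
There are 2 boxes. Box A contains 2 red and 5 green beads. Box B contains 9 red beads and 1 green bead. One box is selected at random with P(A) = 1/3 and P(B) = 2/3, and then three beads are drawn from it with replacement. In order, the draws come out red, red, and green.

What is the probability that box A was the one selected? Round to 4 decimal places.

0.2647

For each hypothesis, P(data | H) works out to: P(data | box A) = (2/7)(2/7)(5/7) = 0.058309; P(data | box B) = (9/10)(9/10)(1/10) = 0.081.
Weighting by the prior gives 1/3 · 0.058309 = 0.019436, 2/3 · 0.081 = 0.054; with total 0.073436.
By Bayes' rule, P(box A | data) = (0.019436) / (0.073436) = 0.26467.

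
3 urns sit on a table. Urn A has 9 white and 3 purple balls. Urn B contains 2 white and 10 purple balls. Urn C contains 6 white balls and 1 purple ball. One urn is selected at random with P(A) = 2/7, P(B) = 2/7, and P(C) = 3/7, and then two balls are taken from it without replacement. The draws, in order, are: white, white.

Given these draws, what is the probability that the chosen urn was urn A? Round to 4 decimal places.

0.3342

Compute the likelihood of the observed sequence for each case: P(data | urn A) = (9/12)(8/11) = 0.54545; P(data | urn B) = (2/12)(1/11) = 0.015152; P(data | urn C) = (6/7)(5/6) = 0.71429.
The prior-weighted likelihoods are 2/7 · 0.54545 = 0.15584, 2/7 · 0.015152 = 0.004329, 3/7 · 0.71429 = 0.30612; these sum to 0.4663.
Therefore the posterior P(urn A | data) = (0.15584) / (0.4663) = 0.33422.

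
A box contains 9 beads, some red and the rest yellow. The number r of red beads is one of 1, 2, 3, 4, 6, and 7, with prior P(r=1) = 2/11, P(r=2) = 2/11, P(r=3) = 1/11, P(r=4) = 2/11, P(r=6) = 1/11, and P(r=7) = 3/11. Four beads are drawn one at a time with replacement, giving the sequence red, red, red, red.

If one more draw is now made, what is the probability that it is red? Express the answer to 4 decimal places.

Under each hypothesis, the probability of the observed sequence is: P(data | r = 1) = (1/9)(1/9)(1/9)(1/9) = 0.00015242; P(data | r = 2) = (2/9)(2/9)(2/9)(2/9) = 0.0024387; P(data | r = 3) = (3/9)(3/9)(3/9)(3/9) = 0.012346; P(data | r = 4) = (4/9)(4/9)(4/9)(4/9) = 0.039018; P(data | r = 6) = (6/9)(6/9)(6/9)(6/9) = 0.19753; P(data | r = 7) = (7/9)(7/9)(7/9)(7/9) = 0.36595.
Weighting by the prior gives 2/11 · 0.00015242 = 2.7712e-05, 2/11 · 0.0024387 = 0.00044339, 1/11 · 0.012346 = 0.0011223, 2/11 · 0.039018 = 0.0070943, 1/11 · 0.19753 = 0.017957, 3/11 · 0.36595 = 0.099805; with total 0.12645.
Normalising, the posterior is P(r = 1 | data) = 0.00021915, P(r = 2 | data) = 0.0035065, P(r = 3 | data) = 0.0088757, P(r = 4 | data) = 0.056103, P(r = 6 | data) = 0.14201, P(r = 7 | data) = 0.78928.
The predictive probability is P(red next | data) = (1/9)(0.00021915) + (2/9)(0.0035065) + (1/3)(0.0088757) + (4/9)(0.056103) + (2/3)(0.14201) + (7/9)(0.78928) = 0.73726.

0.7373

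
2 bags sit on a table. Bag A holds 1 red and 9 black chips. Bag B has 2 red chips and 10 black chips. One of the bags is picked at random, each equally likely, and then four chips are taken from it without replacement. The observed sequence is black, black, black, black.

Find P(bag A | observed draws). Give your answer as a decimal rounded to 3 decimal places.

0.586

Under each hypothesis, the probability of the observed sequence is: P(data | bag A) = (9/10)(8/9)(7/8)(6/7) = 3/5; P(data | bag B) = (10/12)(9/11)(8/10)(7/9) = 14/33.
The prior-weighted likelihoods are 1/2 · 3/5 = 3/10, 1/2 · 14/33 = 7/33; summing to 169/330.
By Bayes' rule, P(bag A | data) = (3/10) / (169/330) = 99/169.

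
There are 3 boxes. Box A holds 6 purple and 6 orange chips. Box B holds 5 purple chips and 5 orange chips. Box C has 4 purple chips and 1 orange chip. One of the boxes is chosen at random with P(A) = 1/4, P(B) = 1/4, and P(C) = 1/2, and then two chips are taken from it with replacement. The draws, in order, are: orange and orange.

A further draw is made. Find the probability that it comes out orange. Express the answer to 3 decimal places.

0.459

The likelihood of the observed sequence under each hypothesis: P(data | box A) = (6/12)(6/12) = 1/4; P(data | box B) = (5/10)(5/10) = 1/4; P(data | box C) = (1/5)(1/5) = 1/25.
Weighting by the prior gives 1/4 · 1/4 = 1/16, 1/4 · 1/4 = 1/16, 1/2 · 1/25 = 1/50; with total 29/200.
Dividing through by the total gives posterior P(box A | data) = 25/58, P(box B | data) = 25/58, P(box C | data) = 4/29.
Averaging over the posterior, P(orange next | data) = (1/2)(25/58) + (1/2)(25/58) + (1/5)(4/29) = 133/290.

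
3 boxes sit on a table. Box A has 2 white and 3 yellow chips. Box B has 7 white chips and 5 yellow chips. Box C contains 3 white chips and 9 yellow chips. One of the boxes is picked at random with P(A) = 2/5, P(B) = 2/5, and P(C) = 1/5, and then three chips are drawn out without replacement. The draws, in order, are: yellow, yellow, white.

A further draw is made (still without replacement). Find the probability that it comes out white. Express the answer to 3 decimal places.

0.487

Compute the likelihood of the observed sequence for each case: P(data | box A) = (3/5)(2/4)(2/3) = 1/5; P(data | box B) = (5/12)(4/11)(7/10) = 7/66; P(data | box C) = (9/12)(8/11)(3/10) = 9/55.
Multiplying each by its prior: 2/5 · 1/5 = 2/25, 2/5 · 7/66 = 7/165, 1/5 · 9/55 = 9/275; with total 128/825.
Dividing through by the total gives posterior P(box A | data) = 33/64, P(box B | data) = 35/128, P(box C | data) = 27/128.
So P(white next | data) = Σ P(white next | H) P(H | data) = (1/2)(33/64) + (2/3)(35/128) + (2/9)(27/128) = 187/384.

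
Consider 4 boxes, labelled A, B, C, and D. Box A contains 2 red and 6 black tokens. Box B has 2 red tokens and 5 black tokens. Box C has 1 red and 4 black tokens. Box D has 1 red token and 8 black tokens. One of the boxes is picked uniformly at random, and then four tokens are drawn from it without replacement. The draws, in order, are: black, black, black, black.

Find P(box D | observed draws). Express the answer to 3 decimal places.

0.499

Under each hypothesis, the probability of the observed sequence is: P(data | box A) = (6/8)(5/7)(4/6)(3/5) = 0.21429; P(data | box B) = (5/7)(4/6)(3/5)(2/4) = 0.14286; P(data | box C) = (4/5)(3/4)(2/3)(1/2) = 0.2; P(data | box D) = (8/9)(7/8)(6/7)(5/6) = 0.55556.
Weighting by the prior gives 1/4 · 0.21429 = 0.053571, 1/4 · 0.14286 = 0.035714, 1/4 · 0.2 = 0.05, 1/4 · 0.55556 = 0.13889; these sum to 0.27817.
So P(box D | data) = (0.13889) / (0.27817) = 0.49929.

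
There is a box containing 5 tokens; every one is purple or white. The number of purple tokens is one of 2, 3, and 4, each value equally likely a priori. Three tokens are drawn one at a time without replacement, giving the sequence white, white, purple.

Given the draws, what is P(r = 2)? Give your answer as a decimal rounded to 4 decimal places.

The likelihood of the observed sequence under each hypothesis: P(data | r = 2) = (3/5)(2/4)(2/3) = 1/5; P(data | r = 3) = (2/5)(1/4)(3/3) = 1/10; P(data | r = 4) = (1/5)(0/4) = 0.
Multiplying each by its prior: 1/3 · 1/5 = 1/15, 1/3 · 1/10 = 1/30, 1/3 · 0 = 0; summing to 1/10.
Hence P(r = 2 | data) = (1/15) / (1/10) = 2/3.

0.6667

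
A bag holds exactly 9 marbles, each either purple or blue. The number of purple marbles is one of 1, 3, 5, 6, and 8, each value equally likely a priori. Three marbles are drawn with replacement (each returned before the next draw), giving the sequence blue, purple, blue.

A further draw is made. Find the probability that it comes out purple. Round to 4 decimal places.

The likelihood of the observed sequence under each hypothesis: P(data | r = 1) = (8/9)(1/9)(8/9) = 0.087791; P(data | r = 3) = (6/9)(3/9)(6/9) = 0.14815; P(data | r = 5) = (4/9)(5/9)(4/9) = 0.10974; P(data | r = 6) = (3/9)(6/9)(3/9) = 0.074074; P(data | r = 8) = (1/9)(8/9)(1/9) = 0.010974.
The prior-weighted likelihoods are 1/5 · 0.087791 = 0.017558, 1/5 · 0.14815 = 0.02963, 1/5 · 0.10974 = 0.021948, 1/5 · 0.074074 = 0.014815, 1/5 · 0.010974 = 0.0021948; summing to 0.086145.
Normalising, the posterior is P(r = 1 | data) = 0.20382, P(r = 3 | data) = 0.34395, P(r = 5 | data) = 0.25478, P(r = 6 | data) = 0.17197, P(r = 8 | data) = 0.025478.
The predictive probability is P(purple next | data) = (1/9)(0.20382) + (1/3)(0.34395) + (5/9)(0.25478) + (2/3)(0.17197) + (8/9)(0.025478) = 0.41614.

0.4161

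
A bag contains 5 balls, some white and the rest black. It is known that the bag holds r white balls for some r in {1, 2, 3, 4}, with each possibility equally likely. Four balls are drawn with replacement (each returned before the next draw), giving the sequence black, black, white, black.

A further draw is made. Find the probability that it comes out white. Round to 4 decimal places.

0.3562

Compute the likelihood of the observed sequence for each case: P(data | r = 1) = (4/5)(4/5)(1/5)(4/5) = 0.1024; P(data | r = 2) = (3/5)(3/5)(2/5)(3/5) = 0.0864; P(data | r = 3) = (2/5)(2/5)(3/5)(2/5) = 0.0384; P(data | r = 4) = (1/5)(1/5)(4/5)(1/5) = 0.0064.
Weighting by the prior gives 1/4 · 0.1024 = 0.0256, 1/4 · 0.0864 = 0.0216, 1/4 · 0.0384 = 0.0096, 1/4 · 0.0064 = 0.0016; with total 0.0584.
The posterior is then P(r = 1 | data) = 0.43836, P(r = 2 | data) = 0.36986, P(r = 3 | data) = 0.16438, P(r = 4 | data) = 0.027397.
So P(white next | data) = Σ P(white next | H) P(H | data) = (1/5)(0.43836) + (2/5)(0.36986) + (3/5)(0.16438) + (4/5)(0.027397) = 0.35616.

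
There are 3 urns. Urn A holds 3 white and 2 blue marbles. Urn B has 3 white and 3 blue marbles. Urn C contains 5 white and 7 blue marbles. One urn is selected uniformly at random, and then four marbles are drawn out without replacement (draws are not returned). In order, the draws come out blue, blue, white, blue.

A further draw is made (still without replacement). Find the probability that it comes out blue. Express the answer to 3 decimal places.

0.319

For each hypothesis, P(data | H) works out to: P(data | urn A) = (2/5)(1/4)(3/3)(0/2) = 0; P(data | urn B) = (3/6)(2/5)(3/4)(1/3) = 0.05; P(data | urn C) = (7/12)(6/11)(5/10)(5/9) = 0.088384.
Weighting by the prior gives 1/3 · 0 = 0, 1/3 · 0.05 = 0.016667, 1/3 · 0.088384 = 0.029461; summing to 0.046128.
Normalising, the posterior is P(urn A | data) = 0, P(urn B | data) = 0.36131, P(urn C | data) = 0.63869.
Averaging over the posterior, P(blue next | data) = (0)(0.36131) + (1/2)(0.63869) = 0.31934.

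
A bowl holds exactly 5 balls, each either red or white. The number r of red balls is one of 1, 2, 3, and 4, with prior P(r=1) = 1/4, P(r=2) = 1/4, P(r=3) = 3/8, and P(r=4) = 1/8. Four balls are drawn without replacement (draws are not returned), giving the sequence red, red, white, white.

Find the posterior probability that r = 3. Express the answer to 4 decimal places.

The likelihood of the observed sequence under each hypothesis: P(data | r = 1) = (1/5)(0/4) = 0; P(data | r = 2) = (2/5)(1/4)(3/3)(2/2) = 1/10; P(data | r = 3) = (3/5)(2/4)(2/3)(1/2) = 1/10; P(data | r = 4) = (4/5)(3/4)(1/3)(0/2) = 0.
Multiplying each by its prior: 1/4 · 0 = 0, 1/4 · 1/10 = 1/40, 3/8 · 1/10 = 3/80, 1/8 · 0 = 0; summing to 1/16.
Therefore the posterior P(r = 3 | data) = (3/80) / (1/16) = 3/5.

0.6000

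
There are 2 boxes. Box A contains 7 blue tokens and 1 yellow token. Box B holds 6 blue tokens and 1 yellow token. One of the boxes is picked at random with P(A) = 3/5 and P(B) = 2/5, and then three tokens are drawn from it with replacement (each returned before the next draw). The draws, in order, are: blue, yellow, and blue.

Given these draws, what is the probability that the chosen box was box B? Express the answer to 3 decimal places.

Compute the likelihood of the observed sequence for each case: P(data | box A) = (7/8)(1/8)(7/8) = 0.095703; P(data | box B) = (6/7)(1/7)(6/7) = 0.10496.
Weighting by the prior gives 3/5 · 0.095703 = 0.057422, 2/5 · 0.10496 = 0.041983; summing to 0.099404.
So P(box B | data) = (0.041983) / (0.099404) = 0.42234.

0.422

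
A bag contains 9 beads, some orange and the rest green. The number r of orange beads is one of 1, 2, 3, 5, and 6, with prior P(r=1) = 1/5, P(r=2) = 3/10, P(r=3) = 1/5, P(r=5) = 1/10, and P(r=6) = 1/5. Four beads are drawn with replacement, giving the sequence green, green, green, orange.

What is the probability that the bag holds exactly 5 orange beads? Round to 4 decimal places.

0.0637

Compute the likelihood of the observed sequence for each case: P(data | r = 1) = (8/9)(8/9)(8/9)(1/9) = 0.078037; P(data | r = 2) = (7/9)(7/9)(7/9)(2/9) = 0.10456; P(data | r = 3) = (6/9)(6/9)(6/9)(3/9) = 0.098765; P(data | r = 5) = (4/9)(4/9)(4/9)(5/9) = 0.048773; P(data | r = 6) = (3/9)(3/9)(3/9)(6/9) = 0.024691.
The prior-weighted likelihoods are 1/5 · 0.078037 = 0.015607, 3/10 · 0.10456 = 0.031367, 1/5 · 0.098765 = 0.019753, 1/10 · 0.048773 = 0.0048773, 1/5 · 0.024691 = 0.0049383; with total 0.076543.
By Bayes' rule, P(r = 5 | data) = (0.0048773) / (0.076543) = 0.06372.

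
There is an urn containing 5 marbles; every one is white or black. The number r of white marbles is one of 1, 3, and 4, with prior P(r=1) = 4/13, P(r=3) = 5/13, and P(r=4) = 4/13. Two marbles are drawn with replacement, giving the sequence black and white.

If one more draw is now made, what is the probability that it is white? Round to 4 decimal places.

Under each hypothesis, the probability of the observed sequence is: P(data | r = 1) = (4/5)(1/5) = 4/25; P(data | r = 3) = (2/5)(3/5) = 6/25; P(data | r = 4) = (1/5)(4/5) = 4/25.
The prior-weighted likelihoods are 4/13 · 4/25 = 16/325, 5/13 · 6/25 = 6/65, 4/13 · 4/25 = 16/325; summing to 62/325.
Normalising, the posterior is P(r = 1 | data) = 8/31, P(r = 3 | data) = 15/31, P(r = 4 | data) = 8/31.
The predictive probability is P(white next | data) = (1/5)(8/31) + (3/5)(15/31) + (4/5)(8/31) = 17/31.

0.5484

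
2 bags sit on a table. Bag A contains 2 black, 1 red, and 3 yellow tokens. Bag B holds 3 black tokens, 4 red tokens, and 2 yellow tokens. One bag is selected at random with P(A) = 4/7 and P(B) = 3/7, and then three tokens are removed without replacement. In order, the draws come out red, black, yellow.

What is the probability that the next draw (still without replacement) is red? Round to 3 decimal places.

0.208

The likelihood of the observed sequence under each hypothesis: P(data | bag A) = (1/6)(2/5)(3/4) = 1/20; P(data | bag B) = (4/9)(3/8)(2/7) = 1/21.
The prior-weighted likelihoods are 4/7 · 1/20 = 1/35, 3/7 · 1/21 = 1/49; summing to 12/245.
Normalising, the posterior is P(bag A | data) = 7/12, P(bag B | data) = 5/12.
So P(red next | data) = Σ P(red next | H) P(H | data) = (0)(7/12) + (1/2)(5/12) = 5/24.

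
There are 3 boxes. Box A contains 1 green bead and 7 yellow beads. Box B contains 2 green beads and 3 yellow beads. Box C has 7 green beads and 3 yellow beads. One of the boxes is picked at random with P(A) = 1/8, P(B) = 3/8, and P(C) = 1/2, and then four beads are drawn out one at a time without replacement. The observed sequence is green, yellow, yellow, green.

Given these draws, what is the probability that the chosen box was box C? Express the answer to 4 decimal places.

Under each hypothesis, the probability of the observed sequence is: P(data | box A) = (1/8)(7/7)(6/6)(0/5) = 0; P(data | box B) = (2/5)(3/4)(2/3)(1/2) = 1/10; P(data | box C) = (7/10)(3/9)(2/8)(6/7) = 1/20.
Weighting by the prior gives 1/8 · 0 = 0, 3/8 · 1/10 = 3/80, 1/2 · 1/20 = 1/40; these sum to 1/16.
So P(box C | data) = (1/40) / (1/16) = 2/5.

0.4000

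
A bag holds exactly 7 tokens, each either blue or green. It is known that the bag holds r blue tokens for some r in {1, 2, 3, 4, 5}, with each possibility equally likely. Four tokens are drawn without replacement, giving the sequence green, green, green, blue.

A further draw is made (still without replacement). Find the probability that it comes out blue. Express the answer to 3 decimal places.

The likelihood of the observed sequence under each hypothesis: P(data | r = 1) = (6/7)(5/6)(4/5)(1/4) = 1/7; P(data | r = 2) = (5/7)(4/6)(3/5)(2/4) = 1/7; P(data | r = 3) = (4/7)(3/6)(2/5)(3/4) = 3/35; P(data | r = 4) = (3/7)(2/6)(1/5)(4/4) = 1/35; P(data | r = 5) = (2/7)(1/6)(0/5) = 0.
The prior-weighted likelihoods are 1/5 · 1/7 = 1/35, 1/5 · 1/7 = 1/35, 1/5 · 3/35 = 3/175, 1/5 · 1/35 = 1/175, 1/5 · 0 = 0; with total 2/25.
The posterior is then P(r = 1 | data) = 5/14, P(r = 2 | data) = 5/14, P(r = 3 | data) = 3/14, P(r = 4 | data) = 1/14, P(r = 5 | data) = 0.
The predictive probability is P(blue next | data) = (0)(5/14) + (1/3)(5/14) + (2/3)(3/14) + (1)(1/14) = 1/3.

0.333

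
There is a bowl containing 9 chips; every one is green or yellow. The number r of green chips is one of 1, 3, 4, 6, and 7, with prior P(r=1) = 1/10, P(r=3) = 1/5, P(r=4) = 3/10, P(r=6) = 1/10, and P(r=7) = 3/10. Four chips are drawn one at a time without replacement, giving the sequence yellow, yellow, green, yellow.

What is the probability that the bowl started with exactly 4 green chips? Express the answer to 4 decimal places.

The likelihood of the observed sequence under each hypothesis: P(data | r = 1) = (8/9)(7/8)(1/7)(6/6) = 0.11111; P(data | r = 3) = (6/9)(5/8)(3/7)(4/6) = 0.11905; P(data | r = 4) = (5/9)(4/8)(4/7)(3/6) = 0.079365; P(data | r = 6) = (3/9)(2/8)(6/7)(1/6) = 0.011905; P(data | r = 7) = (2/9)(1/8)(7/7)(0/6) = 0.
The prior-weighted likelihoods are 1/10 · 0.11111 = 0.011111, 1/5 · 0.11905 = 0.02381, 3/10 · 0.079365 = 0.02381, 1/10 · 0.011905 = 0.0011905, 3/10 · 0 = 0; with total 0.059921.
By Bayes' rule, P(r = 4 | data) = (0.02381) / (0.059921) = 0.39735.

0.3974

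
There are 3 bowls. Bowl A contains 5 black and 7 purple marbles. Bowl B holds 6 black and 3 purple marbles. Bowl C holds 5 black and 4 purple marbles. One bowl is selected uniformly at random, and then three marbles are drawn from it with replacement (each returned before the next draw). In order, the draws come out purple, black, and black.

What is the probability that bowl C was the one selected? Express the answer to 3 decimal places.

Compute the likelihood of the observed sequence for each case: P(data | bowl A) = (7/12)(5/12)(5/12) = 0.10127; P(data | bowl B) = (3/9)(6/9)(6/9) = 0.14815; P(data | bowl C) = (4/9)(5/9)(5/9) = 0.13717.
The prior-weighted likelihoods are 1/3 · 0.10127 = 0.033758, 1/3 · 0.14815 = 0.049383, 1/3 · 0.13717 = 0.045725; with total 0.12887.
By Bayes' rule, P(bowl C | data) = (0.045725) / (0.12887) = 0.35483.

0.355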